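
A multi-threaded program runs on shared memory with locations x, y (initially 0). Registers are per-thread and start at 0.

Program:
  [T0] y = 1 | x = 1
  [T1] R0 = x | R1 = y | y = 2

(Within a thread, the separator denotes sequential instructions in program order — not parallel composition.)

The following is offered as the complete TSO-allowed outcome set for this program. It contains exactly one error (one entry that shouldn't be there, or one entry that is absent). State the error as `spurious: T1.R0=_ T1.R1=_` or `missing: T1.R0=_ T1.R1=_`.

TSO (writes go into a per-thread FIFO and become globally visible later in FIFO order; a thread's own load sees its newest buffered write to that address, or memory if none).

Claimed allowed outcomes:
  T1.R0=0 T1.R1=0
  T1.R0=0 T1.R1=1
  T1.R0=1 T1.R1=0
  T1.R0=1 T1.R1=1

spurious: T1.R0=1 T1.R1=0

outcome vector order: (T1.R0,T1.R1)
under TSO → 0/0; 0/1; 1/1
claimed∖TSO = {1/0}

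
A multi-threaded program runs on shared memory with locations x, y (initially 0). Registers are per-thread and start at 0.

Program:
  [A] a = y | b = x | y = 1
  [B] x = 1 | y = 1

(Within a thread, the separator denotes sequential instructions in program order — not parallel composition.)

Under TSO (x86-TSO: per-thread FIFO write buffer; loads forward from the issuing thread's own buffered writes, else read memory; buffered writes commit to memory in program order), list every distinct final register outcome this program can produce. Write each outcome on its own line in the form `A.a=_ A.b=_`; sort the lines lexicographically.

A.a=0 A.b=0
A.a=0 A.b=1
A.a=1 A.b=1

outcome vector order: (A.a,A.b)
|TSO outcomes| = 3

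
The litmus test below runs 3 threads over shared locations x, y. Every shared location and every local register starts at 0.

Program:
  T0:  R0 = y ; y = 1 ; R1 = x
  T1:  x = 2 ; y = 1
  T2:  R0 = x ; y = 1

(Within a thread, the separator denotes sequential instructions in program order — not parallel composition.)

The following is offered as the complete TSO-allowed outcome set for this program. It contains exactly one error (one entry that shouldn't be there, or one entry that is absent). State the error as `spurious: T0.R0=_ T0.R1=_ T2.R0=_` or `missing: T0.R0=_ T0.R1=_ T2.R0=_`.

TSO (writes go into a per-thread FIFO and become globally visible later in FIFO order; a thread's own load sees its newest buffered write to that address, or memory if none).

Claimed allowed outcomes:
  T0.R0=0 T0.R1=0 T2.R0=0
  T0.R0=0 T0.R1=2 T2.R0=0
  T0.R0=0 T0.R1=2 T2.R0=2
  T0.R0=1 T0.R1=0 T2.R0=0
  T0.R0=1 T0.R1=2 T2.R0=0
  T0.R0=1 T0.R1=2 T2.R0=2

missing: T0.R0=0 T0.R1=0 T2.R0=2

outcome vector order: (T0.R0,T0.R1,T2.R0)
TSO: 7 outcomes — {0/0/0 0/0/2 0/2/0 0/2/2 1/0/0 1/2/0 1/2/2}
TSO∖claimed = {0/0/2}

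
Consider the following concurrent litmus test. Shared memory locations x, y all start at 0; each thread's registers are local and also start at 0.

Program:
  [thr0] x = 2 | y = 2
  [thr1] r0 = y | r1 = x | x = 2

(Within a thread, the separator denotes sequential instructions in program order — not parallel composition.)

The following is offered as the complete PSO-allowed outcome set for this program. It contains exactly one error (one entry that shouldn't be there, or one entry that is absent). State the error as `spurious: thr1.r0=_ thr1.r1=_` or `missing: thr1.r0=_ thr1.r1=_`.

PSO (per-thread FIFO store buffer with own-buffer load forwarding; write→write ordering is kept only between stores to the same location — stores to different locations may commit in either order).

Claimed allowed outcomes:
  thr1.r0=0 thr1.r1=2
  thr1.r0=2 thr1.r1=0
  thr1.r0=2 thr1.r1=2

missing: thr1.r0=0 thr1.r1=0

outcome vector order: (thr1.r0,thr1.r1)
[PSO] allowed = {<0 0>; <0 2>; <2 0>; <2 2>}
PSO∖claimed = {<0 0>}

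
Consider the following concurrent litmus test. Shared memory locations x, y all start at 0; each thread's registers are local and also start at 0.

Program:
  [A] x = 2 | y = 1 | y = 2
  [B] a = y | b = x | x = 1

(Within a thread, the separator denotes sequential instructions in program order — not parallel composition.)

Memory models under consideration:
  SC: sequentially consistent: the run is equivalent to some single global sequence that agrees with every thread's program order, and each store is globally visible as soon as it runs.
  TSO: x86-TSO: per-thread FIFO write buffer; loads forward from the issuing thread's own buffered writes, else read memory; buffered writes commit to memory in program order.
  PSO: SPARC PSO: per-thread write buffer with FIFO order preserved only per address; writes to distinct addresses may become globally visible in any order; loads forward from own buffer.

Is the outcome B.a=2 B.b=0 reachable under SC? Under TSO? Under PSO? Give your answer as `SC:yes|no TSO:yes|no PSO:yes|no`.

SC:no TSO:no PSO:yes

outcome vector order: (B.a,B.b)
under SC → (0,0), (0,2), (1,2), (2,2)
under TSO → (0,0), (0,2), (1,2), (2,2)
under PSO → (0,0), (0,2), (1,0), (1,2), (2,0), (2,2)
target (2,0) ∈ {PSO}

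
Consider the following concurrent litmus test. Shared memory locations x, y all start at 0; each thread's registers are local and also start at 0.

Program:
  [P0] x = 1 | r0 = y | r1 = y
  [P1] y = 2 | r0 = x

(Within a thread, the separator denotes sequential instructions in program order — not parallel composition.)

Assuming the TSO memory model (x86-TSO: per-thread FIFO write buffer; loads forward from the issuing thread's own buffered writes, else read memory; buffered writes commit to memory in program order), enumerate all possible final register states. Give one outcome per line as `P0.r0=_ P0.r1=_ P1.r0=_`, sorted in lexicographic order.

P0.r0=0 P0.r1=0 P1.r0=0
P0.r0=0 P0.r1=0 P1.r0=1
P0.r0=0 P0.r1=2 P1.r0=0
P0.r0=0 P0.r1=2 P1.r0=1
P0.r0=2 P0.r1=2 P1.r0=0
P0.r0=2 P0.r1=2 P1.r0=1

outcome vector order: (P0.r0,P0.r1,P1.r0)
|TSO outcomes| = 6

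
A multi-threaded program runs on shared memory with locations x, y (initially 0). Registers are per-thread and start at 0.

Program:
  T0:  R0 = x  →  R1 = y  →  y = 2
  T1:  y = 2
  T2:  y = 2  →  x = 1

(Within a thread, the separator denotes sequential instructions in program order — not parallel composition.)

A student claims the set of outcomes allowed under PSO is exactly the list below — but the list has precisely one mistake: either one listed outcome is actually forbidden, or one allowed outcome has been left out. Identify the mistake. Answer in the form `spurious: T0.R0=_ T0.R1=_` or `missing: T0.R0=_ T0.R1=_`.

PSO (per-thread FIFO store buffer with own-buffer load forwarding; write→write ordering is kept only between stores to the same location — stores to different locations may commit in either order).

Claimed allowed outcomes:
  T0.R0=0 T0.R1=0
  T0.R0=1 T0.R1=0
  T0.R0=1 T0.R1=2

outcome vector order: (T0.R0,T0.R1)
under PSO → 00, 02, 10, 12
PSO∖claimed = {02}

missing: T0.R0=0 T0.R1=2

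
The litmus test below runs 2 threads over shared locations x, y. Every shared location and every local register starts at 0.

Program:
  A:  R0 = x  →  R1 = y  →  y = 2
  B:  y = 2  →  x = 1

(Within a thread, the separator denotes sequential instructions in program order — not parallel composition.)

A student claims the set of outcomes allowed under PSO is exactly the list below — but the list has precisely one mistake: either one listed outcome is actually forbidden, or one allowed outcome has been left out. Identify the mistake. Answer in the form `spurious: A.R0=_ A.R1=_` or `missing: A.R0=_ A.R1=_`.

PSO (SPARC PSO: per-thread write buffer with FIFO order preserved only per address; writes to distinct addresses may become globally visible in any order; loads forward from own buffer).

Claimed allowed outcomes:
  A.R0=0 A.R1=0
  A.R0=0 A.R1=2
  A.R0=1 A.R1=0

outcome vector order: (A.R0,A.R1)
PSO (4): (0,0) (0,2) (1,0) (1,2)
PSO∖claimed = {(1,2)}

missing: A.R0=1 A.R1=2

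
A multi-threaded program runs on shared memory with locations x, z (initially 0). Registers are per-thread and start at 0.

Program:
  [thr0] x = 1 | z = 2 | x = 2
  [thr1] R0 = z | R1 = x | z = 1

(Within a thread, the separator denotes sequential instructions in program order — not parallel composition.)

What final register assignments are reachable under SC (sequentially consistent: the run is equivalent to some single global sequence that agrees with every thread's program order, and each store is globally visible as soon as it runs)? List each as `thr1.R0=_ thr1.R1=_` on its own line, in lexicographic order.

thr1.R0=0 thr1.R1=0
thr1.R0=0 thr1.R1=1
thr1.R0=0 thr1.R1=2
thr1.R0=2 thr1.R1=1
thr1.R0=2 thr1.R1=2

outcome vector order: (thr1.R0,thr1.R1)
|SC outcomes| = 5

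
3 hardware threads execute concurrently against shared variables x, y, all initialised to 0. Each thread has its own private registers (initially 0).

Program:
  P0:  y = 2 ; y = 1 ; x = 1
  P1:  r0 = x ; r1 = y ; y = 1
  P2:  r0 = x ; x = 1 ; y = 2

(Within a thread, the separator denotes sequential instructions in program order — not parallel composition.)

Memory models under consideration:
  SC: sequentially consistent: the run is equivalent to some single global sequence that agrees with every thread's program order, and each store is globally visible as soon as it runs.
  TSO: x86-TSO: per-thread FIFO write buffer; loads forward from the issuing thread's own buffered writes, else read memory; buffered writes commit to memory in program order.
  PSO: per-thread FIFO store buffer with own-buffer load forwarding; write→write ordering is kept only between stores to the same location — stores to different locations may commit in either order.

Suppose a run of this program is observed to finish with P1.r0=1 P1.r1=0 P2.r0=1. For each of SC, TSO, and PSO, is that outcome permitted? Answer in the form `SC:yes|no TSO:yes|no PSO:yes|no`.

outcome vector order: (P1.r0,P1.r1,P2.r0)
[SC] allowed = {000 001 010 011 020 021 100 110 111 120 121}
[TSO] allowed = {000 001 010 011 020 021 100 110 111 120 121}
[PSO] allowed = {000 001 010 011 020 021 100 101 110 111 120 121}
target 101 ∈ {PSO}

SC:no TSO:no PSO:yes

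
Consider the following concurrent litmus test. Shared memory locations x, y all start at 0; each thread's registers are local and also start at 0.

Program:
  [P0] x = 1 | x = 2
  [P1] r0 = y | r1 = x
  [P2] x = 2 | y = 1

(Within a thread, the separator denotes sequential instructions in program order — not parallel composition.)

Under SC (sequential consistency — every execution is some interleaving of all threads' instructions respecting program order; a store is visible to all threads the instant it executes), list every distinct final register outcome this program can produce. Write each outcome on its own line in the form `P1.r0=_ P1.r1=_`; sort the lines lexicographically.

P1.r0=0 P1.r1=0
P1.r0=0 P1.r1=1
P1.r0=0 P1.r1=2
P1.r0=1 P1.r1=1
P1.r0=1 P1.r1=2

outcome vector order: (P1.r0,P1.r1)
|SC outcomes| = 5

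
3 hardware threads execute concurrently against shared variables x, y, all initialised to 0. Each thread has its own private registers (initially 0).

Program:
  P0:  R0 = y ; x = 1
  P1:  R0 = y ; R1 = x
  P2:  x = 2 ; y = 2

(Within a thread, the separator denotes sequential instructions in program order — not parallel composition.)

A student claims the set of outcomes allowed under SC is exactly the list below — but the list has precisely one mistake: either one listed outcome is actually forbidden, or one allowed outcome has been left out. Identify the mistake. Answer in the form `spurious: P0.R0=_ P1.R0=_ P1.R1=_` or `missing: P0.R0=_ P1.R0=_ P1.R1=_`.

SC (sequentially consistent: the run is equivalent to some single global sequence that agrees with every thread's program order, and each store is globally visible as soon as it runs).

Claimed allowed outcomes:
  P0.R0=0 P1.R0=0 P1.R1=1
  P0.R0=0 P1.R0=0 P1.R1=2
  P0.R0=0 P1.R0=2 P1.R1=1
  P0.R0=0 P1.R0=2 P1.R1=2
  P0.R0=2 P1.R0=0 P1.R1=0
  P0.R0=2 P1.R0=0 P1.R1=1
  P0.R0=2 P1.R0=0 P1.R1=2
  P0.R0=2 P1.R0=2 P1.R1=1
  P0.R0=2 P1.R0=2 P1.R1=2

outcome vector order: (P0.R0,P1.R0,P1.R1)
[SC] allowed = {<0 0 0>; <0 0 1>; <0 0 2>; <0 2 1>; <0 2 2>; <2 0 0>; <2 0 1>; <2 0 2>; <2 2 1>; <2 2 2>}
SC∖claimed = {<0 0 0>}

missing: P0.R0=0 P1.R0=0 P1.R1=0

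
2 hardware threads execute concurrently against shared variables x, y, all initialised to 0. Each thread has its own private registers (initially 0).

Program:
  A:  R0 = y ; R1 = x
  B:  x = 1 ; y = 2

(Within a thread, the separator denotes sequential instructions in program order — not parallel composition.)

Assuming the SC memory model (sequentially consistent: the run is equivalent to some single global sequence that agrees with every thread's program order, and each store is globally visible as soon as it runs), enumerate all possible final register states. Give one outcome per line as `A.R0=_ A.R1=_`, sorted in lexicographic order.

A.R0=0 A.R1=0
A.R0=0 A.R1=1
A.R0=2 A.R1=1

outcome vector order: (A.R0,A.R1)
|SC outcomes| = 3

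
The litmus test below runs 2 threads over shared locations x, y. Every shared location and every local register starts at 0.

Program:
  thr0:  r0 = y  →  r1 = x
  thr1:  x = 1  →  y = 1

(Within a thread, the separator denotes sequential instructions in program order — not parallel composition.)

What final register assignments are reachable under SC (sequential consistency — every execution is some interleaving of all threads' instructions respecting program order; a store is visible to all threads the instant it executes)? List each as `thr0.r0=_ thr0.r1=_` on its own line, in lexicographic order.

outcome vector order: (thr0.r0,thr0.r1)
|SC outcomes| = 3

thr0.r0=0 thr0.r1=0
thr0.r0=0 thr0.r1=1
thr0.r0=1 thr0.r1=1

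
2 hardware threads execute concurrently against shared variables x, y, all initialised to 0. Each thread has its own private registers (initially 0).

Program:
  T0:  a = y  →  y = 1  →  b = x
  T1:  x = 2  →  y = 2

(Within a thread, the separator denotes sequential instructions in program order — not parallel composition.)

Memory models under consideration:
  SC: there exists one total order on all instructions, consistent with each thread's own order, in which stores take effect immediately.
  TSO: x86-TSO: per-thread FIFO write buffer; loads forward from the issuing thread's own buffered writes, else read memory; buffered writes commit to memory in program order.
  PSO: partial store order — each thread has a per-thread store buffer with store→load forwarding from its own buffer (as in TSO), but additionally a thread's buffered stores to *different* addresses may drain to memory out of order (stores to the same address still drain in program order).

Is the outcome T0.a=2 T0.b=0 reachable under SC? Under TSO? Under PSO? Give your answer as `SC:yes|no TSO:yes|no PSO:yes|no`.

SC:no TSO:no PSO:yes

outcome vector order: (T0.a,T0.b)
SC (3): (0,0); (0,2); (2,2)
TSO (3): (0,0); (0,2); (2,2)
PSO (4): (0,0); (0,2); (2,0); (2,2)
target (2,0) ∈ {PSO}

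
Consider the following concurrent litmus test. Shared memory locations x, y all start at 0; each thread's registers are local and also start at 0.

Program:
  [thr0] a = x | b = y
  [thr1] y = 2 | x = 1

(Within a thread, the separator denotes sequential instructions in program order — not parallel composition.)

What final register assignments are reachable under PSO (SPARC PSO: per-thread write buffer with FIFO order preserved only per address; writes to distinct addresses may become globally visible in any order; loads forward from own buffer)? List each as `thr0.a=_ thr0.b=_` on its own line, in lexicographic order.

thr0.a=0 thr0.b=0
thr0.a=0 thr0.b=2
thr0.a=1 thr0.b=0
thr0.a=1 thr0.b=2

outcome vector order: (thr0.a,thr0.b)
|PSO outcomes| = 4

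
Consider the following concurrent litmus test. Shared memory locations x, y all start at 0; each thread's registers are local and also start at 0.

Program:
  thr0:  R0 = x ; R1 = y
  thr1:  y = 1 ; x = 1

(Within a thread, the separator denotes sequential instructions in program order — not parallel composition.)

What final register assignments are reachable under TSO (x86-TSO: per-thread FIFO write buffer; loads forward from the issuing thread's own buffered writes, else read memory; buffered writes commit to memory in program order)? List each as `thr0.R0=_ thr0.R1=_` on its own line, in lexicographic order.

outcome vector order: (thr0.R0,thr0.R1)
|TSO outcomes| = 3

thr0.R0=0 thr0.R1=0
thr0.R0=0 thr0.R1=1
thr0.R0=1 thr0.R1=1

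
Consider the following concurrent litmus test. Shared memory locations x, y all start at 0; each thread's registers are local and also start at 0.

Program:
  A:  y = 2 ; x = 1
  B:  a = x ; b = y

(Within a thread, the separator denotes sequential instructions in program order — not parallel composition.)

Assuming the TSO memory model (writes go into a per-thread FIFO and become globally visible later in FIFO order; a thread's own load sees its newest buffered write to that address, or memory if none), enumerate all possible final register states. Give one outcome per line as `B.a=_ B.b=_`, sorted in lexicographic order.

B.a=0 B.b=0
B.a=0 B.b=2
B.a=1 B.b=2

outcome vector order: (B.a,B.b)
|TSO outcomes| = 3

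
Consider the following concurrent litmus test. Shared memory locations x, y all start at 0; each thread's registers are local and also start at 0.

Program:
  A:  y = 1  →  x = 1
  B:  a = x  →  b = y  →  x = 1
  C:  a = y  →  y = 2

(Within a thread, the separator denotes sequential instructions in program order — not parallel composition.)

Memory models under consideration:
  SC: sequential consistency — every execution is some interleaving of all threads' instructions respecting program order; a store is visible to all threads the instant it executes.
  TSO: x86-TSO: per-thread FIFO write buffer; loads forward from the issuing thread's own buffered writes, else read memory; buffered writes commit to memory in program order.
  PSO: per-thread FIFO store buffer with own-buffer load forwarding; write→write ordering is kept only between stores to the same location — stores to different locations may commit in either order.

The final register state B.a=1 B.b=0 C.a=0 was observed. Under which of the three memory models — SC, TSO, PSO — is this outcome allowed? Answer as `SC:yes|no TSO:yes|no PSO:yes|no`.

outcome vector order: (B.a,B.b,C.a)
[SC] allowed = {0/0/0 0/0/1 0/1/0 0/1/1 0/2/0 0/2/1 1/1/0 1/1/1 1/2/0 1/2/1}
[TSO] allowed = {0/0/0 0/0/1 0/1/0 0/1/1 0/2/0 0/2/1 1/1/0 1/1/1 1/2/0 1/2/1}
[PSO] allowed = {0/0/0 0/0/1 0/1/0 0/1/1 0/2/0 0/2/1 1/0/0 1/0/1 1/1/0 1/1/1 1/2/0 1/2/1}
target 1/0/0 ∈ {PSO}

SC:no TSO:no PSO:yes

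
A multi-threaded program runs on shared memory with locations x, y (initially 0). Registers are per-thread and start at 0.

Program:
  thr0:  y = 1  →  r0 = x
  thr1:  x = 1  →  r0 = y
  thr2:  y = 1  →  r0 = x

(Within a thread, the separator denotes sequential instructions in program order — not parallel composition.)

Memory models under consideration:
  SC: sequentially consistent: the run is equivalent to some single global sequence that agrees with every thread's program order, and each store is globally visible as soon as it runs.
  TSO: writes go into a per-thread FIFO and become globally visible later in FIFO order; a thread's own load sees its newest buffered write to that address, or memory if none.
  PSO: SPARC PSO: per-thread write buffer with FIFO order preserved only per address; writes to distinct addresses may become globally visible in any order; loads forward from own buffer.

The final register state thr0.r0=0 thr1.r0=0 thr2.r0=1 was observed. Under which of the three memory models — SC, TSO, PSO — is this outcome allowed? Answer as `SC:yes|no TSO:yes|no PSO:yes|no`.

outcome vector order: (thr0.r0,thr1.r0,thr2.r0)
SC (5): 0/1/0; 0/1/1; 1/0/1; 1/1/0; 1/1/1
TSO (8): 0/0/0; 0/0/1; 0/1/0; 0/1/1; 1/0/0; 1/0/1; 1/1/0; 1/1/1
PSO (8): 0/0/0; 0/0/1; 0/1/0; 0/1/1; 1/0/0; 1/0/1; 1/1/0; 1/1/1
target 0/0/1 ∈ {TSO,PSO}

SC:no TSO:yes PSO:yes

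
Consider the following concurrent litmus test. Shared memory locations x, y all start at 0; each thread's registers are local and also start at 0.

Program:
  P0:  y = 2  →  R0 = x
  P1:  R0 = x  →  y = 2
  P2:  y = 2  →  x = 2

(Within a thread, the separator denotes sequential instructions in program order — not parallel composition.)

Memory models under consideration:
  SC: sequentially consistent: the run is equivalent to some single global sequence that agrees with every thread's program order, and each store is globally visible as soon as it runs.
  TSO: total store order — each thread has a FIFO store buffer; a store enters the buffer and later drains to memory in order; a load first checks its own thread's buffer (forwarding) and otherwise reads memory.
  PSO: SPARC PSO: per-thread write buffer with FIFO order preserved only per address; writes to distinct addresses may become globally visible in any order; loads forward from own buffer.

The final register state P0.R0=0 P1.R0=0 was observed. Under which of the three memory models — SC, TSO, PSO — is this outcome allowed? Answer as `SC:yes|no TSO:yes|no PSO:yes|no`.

outcome vector order: (P0.R0,P1.R0)
[SC] allowed = {00; 02; 20; 22}
[TSO] allowed = {00; 02; 20; 22}
[PSO] allowed = {00; 02; 20; 22}
target 00 ∈ {SC,TSO,PSO}

SC:yes TSO:yes PSO:yes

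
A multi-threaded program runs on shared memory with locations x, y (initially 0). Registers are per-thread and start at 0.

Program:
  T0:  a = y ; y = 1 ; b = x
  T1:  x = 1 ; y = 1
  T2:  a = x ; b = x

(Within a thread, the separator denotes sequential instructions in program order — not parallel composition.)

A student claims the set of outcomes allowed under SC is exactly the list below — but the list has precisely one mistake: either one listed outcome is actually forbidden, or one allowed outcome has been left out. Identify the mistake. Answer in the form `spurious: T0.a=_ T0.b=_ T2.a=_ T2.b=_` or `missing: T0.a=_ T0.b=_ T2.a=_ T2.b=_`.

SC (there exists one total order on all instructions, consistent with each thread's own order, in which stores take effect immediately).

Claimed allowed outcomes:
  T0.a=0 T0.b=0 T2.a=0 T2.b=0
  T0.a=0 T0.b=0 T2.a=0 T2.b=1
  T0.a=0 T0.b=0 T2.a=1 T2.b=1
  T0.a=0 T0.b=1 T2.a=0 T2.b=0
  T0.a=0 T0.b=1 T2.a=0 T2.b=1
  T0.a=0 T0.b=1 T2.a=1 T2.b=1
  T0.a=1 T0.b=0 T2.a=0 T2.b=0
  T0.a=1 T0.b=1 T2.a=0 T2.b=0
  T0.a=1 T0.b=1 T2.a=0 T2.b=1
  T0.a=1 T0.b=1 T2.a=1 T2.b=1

spurious: T0.a=1 T0.b=0 T2.a=0 T2.b=0

outcome vector order: (T0.a,T0.b,T2.a,T2.b)
SC: 9 outcomes — {(0,0,0,0), (0,0,0,1), (0,0,1,1), (0,1,0,0), (0,1,0,1), (0,1,1,1), (1,1,0,0), (1,1,0,1), (1,1,1,1)}
claimed∖SC = {(1,0,0,0)}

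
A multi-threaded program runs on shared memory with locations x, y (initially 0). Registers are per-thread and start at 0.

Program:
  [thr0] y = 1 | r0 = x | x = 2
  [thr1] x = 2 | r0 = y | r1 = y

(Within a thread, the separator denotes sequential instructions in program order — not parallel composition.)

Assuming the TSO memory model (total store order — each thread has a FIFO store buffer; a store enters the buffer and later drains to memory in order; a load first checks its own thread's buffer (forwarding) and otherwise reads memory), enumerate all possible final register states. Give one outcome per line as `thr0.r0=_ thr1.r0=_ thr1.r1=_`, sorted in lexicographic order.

outcome vector order: (thr0.r0,thr1.r0,thr1.r1)
|TSO outcomes| = 6

thr0.r0=0 thr1.r0=0 thr1.r1=0
thr0.r0=0 thr1.r0=0 thr1.r1=1
thr0.r0=0 thr1.r0=1 thr1.r1=1
thr0.r0=2 thr1.r0=0 thr1.r1=0
thr0.r0=2 thr1.r0=0 thr1.r1=1
thr0.r0=2 thr1.r0=1 thr1.r1=1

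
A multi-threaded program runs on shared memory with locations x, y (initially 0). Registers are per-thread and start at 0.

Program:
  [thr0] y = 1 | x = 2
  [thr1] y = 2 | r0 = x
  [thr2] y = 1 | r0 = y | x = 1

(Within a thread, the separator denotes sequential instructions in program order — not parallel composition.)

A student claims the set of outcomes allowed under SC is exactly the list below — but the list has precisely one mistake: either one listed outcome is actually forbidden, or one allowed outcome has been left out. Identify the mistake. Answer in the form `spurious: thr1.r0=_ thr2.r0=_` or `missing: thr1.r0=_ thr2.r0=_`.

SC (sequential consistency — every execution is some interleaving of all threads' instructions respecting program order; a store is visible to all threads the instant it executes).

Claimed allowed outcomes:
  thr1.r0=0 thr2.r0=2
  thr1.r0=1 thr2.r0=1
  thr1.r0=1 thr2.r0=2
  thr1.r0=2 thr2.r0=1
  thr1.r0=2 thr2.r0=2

outcome vector order: (thr1.r0,thr2.r0)
SC: 6 outcomes — {01 02 11 12 21 22}
SC∖claimed = {01}

missing: thr1.r0=0 thr2.r0=1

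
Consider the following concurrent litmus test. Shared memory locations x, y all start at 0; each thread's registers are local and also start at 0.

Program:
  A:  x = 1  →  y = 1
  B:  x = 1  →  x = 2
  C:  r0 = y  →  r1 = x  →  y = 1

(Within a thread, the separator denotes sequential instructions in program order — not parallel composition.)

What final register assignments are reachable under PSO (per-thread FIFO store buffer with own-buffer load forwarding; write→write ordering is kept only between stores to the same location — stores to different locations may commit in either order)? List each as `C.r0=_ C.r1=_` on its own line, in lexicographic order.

C.r0=0 C.r1=0
C.r0=0 C.r1=1
C.r0=0 C.r1=2
C.r0=1 C.r1=0
C.r0=1 C.r1=1
C.r0=1 C.r1=2

outcome vector order: (C.r0,C.r1)
|PSO outcomes| = 6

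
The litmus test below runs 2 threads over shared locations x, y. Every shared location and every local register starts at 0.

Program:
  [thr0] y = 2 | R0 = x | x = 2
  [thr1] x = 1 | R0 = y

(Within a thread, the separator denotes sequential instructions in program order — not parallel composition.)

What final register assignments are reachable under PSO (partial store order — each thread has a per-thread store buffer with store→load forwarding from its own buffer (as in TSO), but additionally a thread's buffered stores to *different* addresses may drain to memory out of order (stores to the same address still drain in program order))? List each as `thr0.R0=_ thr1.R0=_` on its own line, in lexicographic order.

outcome vector order: (thr0.R0,thr1.R0)
|PSO outcomes| = 4

thr0.R0=0 thr1.R0=0
thr0.R0=0 thr1.R0=2
thr0.R0=1 thr1.R0=0
thr0.R0=1 thr1.R0=2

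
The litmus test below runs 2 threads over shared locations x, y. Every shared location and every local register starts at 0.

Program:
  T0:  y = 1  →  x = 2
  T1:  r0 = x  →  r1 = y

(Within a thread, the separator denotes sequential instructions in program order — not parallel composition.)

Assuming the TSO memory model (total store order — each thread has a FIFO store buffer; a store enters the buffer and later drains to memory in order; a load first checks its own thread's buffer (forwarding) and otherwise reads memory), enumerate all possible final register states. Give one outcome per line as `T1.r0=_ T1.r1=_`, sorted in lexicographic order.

T1.r0=0 T1.r1=0
T1.r0=0 T1.r1=1
T1.r0=2 T1.r1=1

outcome vector order: (T1.r0,T1.r1)
|TSO outcomes| = 3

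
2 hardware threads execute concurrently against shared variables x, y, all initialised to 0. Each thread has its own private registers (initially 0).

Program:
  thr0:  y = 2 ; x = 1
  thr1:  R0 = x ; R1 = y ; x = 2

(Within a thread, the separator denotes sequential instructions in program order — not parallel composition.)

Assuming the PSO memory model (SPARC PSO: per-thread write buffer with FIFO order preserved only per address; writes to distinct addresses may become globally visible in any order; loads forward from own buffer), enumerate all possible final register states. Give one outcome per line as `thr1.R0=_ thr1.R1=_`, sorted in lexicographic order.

outcome vector order: (thr1.R0,thr1.R1)
|PSO outcomes| = 4

thr1.R0=0 thr1.R1=0
thr1.R0=0 thr1.R1=2
thr1.R0=1 thr1.R1=0
thr1.R0=1 thr1.R1=2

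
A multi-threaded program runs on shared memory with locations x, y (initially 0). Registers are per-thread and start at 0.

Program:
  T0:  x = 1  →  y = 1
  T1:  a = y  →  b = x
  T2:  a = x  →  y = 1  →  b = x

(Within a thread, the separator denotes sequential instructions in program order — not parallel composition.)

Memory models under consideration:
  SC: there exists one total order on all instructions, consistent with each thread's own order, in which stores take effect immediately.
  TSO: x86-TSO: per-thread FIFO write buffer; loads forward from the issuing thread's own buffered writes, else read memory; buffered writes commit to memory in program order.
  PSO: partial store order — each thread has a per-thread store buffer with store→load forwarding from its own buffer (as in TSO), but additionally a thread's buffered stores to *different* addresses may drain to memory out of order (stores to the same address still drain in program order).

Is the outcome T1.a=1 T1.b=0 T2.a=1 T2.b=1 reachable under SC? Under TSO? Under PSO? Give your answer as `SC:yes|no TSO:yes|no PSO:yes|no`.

outcome vector order: (T1.a,T1.b,T2.a,T2.b)
SC: 11 outcomes — {<0 0 0 0>; <0 0 0 1>; <0 0 1 1>; <0 1 0 0>; <0 1 0 1>; <0 1 1 1>; <1 0 0 0>; <1 0 0 1>; <1 1 0 0>; <1 1 0 1>; <1 1 1 1>}
TSO: 11 outcomes — {<0 0 0 0>; <0 0 0 1>; <0 0 1 1>; <0 1 0 0>; <0 1 0 1>; <0 1 1 1>; <1 0 0 0>; <1 0 0 1>; <1 1 0 0>; <1 1 0 1>; <1 1 1 1>}
PSO: 12 outcomes — {<0 0 0 0>; <0 0 0 1>; <0 0 1 1>; <0 1 0 0>; <0 1 0 1>; <0 1 1 1>; <1 0 0 0>; <1 0 0 1>; <1 0 1 1>; <1 1 0 0>; <1 1 0 1>; <1 1 1 1>}
target <1 0 1 1> ∈ {PSO}

SC:no TSO:no PSO:yes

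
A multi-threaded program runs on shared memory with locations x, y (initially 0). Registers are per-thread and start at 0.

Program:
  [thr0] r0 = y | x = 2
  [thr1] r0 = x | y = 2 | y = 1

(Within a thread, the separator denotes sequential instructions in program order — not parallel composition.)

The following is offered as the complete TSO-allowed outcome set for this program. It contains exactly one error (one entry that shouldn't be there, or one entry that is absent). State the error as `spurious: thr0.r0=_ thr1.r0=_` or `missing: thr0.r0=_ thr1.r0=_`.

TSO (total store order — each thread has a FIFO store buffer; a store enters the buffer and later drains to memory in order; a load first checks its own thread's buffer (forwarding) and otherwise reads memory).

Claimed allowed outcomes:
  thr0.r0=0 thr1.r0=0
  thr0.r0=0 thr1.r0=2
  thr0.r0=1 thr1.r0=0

outcome vector order: (thr0.r0,thr1.r0)
under TSO → <0 0> <0 2> <1 0> <2 0>
TSO∖claimed = {<2 0>}

missing: thr0.r0=2 thr1.r0=0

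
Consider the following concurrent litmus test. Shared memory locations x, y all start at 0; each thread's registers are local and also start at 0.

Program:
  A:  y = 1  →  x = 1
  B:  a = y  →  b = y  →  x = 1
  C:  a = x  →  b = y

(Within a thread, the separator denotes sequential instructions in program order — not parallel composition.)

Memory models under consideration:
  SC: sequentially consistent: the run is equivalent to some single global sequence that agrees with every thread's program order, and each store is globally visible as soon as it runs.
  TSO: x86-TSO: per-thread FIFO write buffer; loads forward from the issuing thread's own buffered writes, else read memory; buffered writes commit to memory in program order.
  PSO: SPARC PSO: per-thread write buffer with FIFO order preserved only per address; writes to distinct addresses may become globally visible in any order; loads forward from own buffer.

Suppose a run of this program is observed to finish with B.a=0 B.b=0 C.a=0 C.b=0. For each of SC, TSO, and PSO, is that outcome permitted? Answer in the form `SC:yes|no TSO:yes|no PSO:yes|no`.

outcome vector order: (B.a,B.b,C.a,C.b)
SC: 10 outcomes — {(0,0,0,0); (0,0,0,1); (0,0,1,0); (0,0,1,1); (0,1,0,0); (0,1,0,1); (0,1,1,1); (1,1,0,0); (1,1,0,1); (1,1,1,1)}
TSO: 10 outcomes — {(0,0,0,0); (0,0,0,1); (0,0,1,0); (0,0,1,1); (0,1,0,0); (0,1,0,1); (0,1,1,1); (1,1,0,0); (1,1,0,1); (1,1,1,1)}
PSO: 12 outcomes — {(0,0,0,0); (0,0,0,1); (0,0,1,0); (0,0,1,1); (0,1,0,0); (0,1,0,1); (0,1,1,0); (0,1,1,1); (1,1,0,0); (1,1,0,1); (1,1,1,0); (1,1,1,1)}
target (0,0,0,0) ∈ {SC,TSO,PSO}

SC:yes TSO:yes PSO:yes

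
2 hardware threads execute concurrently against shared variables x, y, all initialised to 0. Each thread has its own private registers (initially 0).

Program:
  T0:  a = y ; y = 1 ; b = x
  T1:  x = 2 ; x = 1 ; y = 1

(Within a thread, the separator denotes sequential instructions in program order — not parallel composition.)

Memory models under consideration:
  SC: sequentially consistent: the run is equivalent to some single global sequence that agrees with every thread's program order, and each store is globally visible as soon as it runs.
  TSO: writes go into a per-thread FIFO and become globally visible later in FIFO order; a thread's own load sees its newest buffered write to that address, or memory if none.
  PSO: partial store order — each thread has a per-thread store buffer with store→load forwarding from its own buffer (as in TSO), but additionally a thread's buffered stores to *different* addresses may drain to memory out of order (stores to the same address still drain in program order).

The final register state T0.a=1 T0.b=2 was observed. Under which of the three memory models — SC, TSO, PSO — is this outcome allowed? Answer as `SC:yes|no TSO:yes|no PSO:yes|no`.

outcome vector order: (T0.a,T0.b)
[SC] allowed = {0/0; 0/1; 0/2; 1/1}
[TSO] allowed = {0/0; 0/1; 0/2; 1/1}
[PSO] allowed = {0/0; 0/1; 0/2; 1/0; 1/1; 1/2}
target 1/2 ∈ {PSO}

SC:no TSO:no PSO:yes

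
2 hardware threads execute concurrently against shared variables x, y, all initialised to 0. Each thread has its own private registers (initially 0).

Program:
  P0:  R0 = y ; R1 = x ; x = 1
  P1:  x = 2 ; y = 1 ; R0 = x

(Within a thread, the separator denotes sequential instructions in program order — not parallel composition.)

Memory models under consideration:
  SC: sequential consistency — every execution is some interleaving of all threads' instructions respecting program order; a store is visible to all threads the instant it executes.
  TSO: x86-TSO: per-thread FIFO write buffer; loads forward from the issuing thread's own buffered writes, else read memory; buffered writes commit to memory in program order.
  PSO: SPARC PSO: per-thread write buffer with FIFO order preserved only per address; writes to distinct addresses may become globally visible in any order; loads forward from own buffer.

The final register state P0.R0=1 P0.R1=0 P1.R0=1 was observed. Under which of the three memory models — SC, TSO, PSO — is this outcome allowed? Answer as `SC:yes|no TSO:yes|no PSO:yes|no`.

SC:no TSO:no PSO:yes

outcome vector order: (P0.R0,P0.R1,P1.R0)
SC (6): (0,0,1); (0,0,2); (0,2,1); (0,2,2); (1,2,1); (1,2,2)
TSO (6): (0,0,1); (0,0,2); (0,2,1); (0,2,2); (1,2,1); (1,2,2)
PSO (8): (0,0,1); (0,0,2); (0,2,1); (0,2,2); (1,0,1); (1,0,2); (1,2,1); (1,2,2)
target (1,0,1) ∈ {PSO}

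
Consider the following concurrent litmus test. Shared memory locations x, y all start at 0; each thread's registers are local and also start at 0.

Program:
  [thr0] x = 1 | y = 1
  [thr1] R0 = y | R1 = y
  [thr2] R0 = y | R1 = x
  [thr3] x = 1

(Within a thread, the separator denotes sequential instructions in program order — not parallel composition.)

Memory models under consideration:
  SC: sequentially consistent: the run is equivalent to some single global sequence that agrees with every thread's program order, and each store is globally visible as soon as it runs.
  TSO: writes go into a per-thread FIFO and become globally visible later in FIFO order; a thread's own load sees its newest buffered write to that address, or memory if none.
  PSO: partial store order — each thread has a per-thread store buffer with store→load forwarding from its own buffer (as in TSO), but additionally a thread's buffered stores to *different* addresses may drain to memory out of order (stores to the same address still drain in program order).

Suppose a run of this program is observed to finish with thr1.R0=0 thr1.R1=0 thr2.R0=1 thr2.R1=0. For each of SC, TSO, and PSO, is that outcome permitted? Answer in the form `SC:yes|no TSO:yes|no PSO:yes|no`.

SC:no TSO:no PSO:yes

outcome vector order: (thr1.R0,thr1.R1,thr2.R0,thr2.R1)
SC: 9 outcomes — {0/0/0/0; 0/0/0/1; 0/0/1/1; 0/1/0/0; 0/1/0/1; 0/1/1/1; 1/1/0/0; 1/1/0/1; 1/1/1/1}
TSO: 9 outcomes — {0/0/0/0; 0/0/0/1; 0/0/1/1; 0/1/0/0; 0/1/0/1; 0/1/1/1; 1/1/0/0; 1/1/0/1; 1/1/1/1}
PSO: 12 outcomes — {0/0/0/0; 0/0/0/1; 0/0/1/0; 0/0/1/1; 0/1/0/0; 0/1/0/1; 0/1/1/0; 0/1/1/1; 1/1/0/0; 1/1/0/1; 1/1/1/0; 1/1/1/1}
target 0/0/1/0 ∈ {PSO}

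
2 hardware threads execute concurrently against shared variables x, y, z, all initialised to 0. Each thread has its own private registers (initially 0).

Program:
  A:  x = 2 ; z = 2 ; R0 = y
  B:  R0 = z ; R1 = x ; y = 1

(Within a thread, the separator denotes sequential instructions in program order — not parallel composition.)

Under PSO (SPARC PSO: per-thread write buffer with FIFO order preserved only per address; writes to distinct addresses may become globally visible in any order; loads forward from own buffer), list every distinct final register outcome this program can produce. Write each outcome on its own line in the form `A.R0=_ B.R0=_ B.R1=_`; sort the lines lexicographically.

outcome vector order: (A.R0,B.R0,B.R1)
|PSO outcomes| = 8

A.R0=0 B.R0=0 B.R1=0
A.R0=0 B.R0=0 B.R1=2
A.R0=0 B.R0=2 B.R1=0
A.R0=0 B.R0=2 B.R1=2
A.R0=1 B.R0=0 B.R1=0
A.R0=1 B.R0=0 B.R1=2
A.R0=1 B.R0=2 B.R1=0
A.R0=1 B.R0=2 B.R1=2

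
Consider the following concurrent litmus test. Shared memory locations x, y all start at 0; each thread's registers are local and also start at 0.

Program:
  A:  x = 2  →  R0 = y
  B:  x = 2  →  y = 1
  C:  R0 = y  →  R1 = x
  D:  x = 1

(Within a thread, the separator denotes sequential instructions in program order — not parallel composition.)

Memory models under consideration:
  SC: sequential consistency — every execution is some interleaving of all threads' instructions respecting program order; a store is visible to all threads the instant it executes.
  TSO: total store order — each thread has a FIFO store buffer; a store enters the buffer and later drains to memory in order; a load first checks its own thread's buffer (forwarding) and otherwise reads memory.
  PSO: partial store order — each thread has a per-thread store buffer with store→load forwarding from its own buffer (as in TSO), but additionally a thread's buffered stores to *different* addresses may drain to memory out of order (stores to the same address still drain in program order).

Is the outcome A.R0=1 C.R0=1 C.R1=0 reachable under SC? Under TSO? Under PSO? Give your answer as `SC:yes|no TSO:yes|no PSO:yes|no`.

outcome vector order: (A.R0,C.R0,C.R1)
SC (10): 000 001 002 011 012 100 101 102 111 112
TSO (10): 000 001 002 011 012 100 101 102 111 112
PSO (12): 000 001 002 010 011 012 100 101 102 110 111 112
target 110 ∈ {PSO}

SC:no TSO:no PSO:yes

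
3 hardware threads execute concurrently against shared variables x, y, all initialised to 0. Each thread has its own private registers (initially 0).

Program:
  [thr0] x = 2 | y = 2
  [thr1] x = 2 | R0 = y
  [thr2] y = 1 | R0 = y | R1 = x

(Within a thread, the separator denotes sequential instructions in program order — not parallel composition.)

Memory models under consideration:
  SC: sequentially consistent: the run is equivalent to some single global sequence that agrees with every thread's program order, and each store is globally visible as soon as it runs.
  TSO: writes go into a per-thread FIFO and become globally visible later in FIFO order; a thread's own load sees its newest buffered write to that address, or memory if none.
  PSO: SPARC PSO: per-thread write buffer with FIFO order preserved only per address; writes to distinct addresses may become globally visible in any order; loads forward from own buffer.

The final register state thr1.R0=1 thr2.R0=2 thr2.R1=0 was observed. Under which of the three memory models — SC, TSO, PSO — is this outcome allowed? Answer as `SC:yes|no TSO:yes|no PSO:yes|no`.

outcome vector order: (thr1.R0,thr2.R0,thr2.R1)
SC (8): 0/1/2 0/2/2 1/1/0 1/1/2 1/2/2 2/1/0 2/1/2 2/2/2
TSO (9): 0/1/0 0/1/2 0/2/2 1/1/0 1/1/2 1/2/2 2/1/0 2/1/2 2/2/2
PSO (12): 0/1/0 0/1/2 0/2/0 0/2/2 1/1/0 1/1/2 1/2/0 1/2/2 2/1/0 2/1/2 2/2/0 2/2/2
target 1/2/0 ∈ {PSO}

SC:no TSO:no PSO:yes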